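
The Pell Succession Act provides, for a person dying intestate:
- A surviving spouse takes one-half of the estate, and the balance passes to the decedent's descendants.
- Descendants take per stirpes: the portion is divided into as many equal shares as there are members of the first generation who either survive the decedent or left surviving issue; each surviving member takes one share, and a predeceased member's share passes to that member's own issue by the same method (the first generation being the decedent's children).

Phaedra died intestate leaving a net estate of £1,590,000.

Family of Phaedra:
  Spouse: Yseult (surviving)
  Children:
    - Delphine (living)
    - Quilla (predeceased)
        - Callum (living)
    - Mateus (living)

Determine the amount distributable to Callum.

Callum receives £265,000.

Yseult takes one-half of £1,590,000 = £795,000. The remaining £795,000 passes to the descendants.
The descendants' portion (£795,000) is divided into 3 shares of £265,000: Delphine and Mateus each take £265,000; Quilla's £265,000 share passes to Quilla's issue.
Quilla's share (£265,000) passes entirely to Callum.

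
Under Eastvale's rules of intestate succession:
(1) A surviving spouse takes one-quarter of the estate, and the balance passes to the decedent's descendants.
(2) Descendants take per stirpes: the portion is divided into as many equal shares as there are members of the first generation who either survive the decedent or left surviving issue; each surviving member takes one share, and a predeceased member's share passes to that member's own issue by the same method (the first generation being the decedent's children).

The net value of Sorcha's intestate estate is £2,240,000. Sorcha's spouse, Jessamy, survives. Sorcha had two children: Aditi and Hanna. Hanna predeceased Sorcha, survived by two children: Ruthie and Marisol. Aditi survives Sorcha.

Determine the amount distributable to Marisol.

Marisol receives £420,000.

Jessamy takes one-quarter of £2,240,000 = £560,000. The remaining £1,680,000 passes to the descendants.
The descendants' portion (£1,680,000) is divided into 2 shares of £840,000: Aditi takes £840,000; Hanna's £840,000 share passes to Hanna's issue.
Hanna's share (£840,000) is divided into 2 shares of £420,000: Ruthie and Marisol each take £420,000.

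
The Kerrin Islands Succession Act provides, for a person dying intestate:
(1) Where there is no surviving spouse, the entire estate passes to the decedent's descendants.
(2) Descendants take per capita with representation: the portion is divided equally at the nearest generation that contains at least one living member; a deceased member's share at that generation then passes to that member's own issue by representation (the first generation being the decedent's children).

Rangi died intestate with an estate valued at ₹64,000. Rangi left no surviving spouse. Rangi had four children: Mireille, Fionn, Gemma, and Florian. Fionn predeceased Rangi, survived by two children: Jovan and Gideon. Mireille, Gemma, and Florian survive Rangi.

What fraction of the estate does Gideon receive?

The entire ₹64,000 passes to the descendants.
That amount (₹64,000) is divided into 4 shares of ₹16,000: Mireille, Gemma, and Florian each take ₹16,000; Fionn's ₹16,000 share passes to Fionn's issue.
Fionn's share (₹16,000) is divided into 2 shares of ₹8,000: Jovan and Gideon each take ₹8,000.

Gideon receives 1/8 of the estate.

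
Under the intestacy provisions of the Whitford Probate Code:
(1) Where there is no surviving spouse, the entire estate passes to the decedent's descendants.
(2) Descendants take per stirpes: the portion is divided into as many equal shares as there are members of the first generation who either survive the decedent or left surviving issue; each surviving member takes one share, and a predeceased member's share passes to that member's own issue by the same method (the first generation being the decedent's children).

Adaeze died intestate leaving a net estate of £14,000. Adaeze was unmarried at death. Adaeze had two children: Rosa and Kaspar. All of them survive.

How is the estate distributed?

Rosa: £7,000; Kaspar: £7,000

The entire £14,000 passes to the descendants.
That amount (£14,000) is divided into 2 shares of £7,000: Rosa and Kaspar each take £7,000.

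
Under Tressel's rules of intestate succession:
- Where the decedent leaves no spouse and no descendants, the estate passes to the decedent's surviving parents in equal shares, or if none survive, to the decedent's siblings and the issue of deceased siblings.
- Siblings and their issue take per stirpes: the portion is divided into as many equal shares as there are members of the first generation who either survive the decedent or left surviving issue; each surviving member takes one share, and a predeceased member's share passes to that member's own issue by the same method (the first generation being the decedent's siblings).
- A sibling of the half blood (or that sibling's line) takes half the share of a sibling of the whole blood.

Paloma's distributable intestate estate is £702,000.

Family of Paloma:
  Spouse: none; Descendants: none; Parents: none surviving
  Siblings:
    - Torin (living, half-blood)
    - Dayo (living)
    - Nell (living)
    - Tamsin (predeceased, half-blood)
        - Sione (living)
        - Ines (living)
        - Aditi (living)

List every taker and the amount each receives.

The entire £702,000 passes to the siblings and their issue.
Counting each half-blood sibling's line as half a unit, there are 3 units in £702,000, so one unit is £234,000. Whole-blood lines (Dayo and Nell) take £234,000 each; half-blood lines (Torin and Tamsin) take £117,000 each.
Tamsin's share (£117,000) is divided into 3 shares of £39,000: Sione, Ines, and Aditi each take £39,000.

Torin: £117,000; Dayo: £234,000; Nell: £234,000; Sione: £39,000; Ines: £39,000; Aditi: £39,000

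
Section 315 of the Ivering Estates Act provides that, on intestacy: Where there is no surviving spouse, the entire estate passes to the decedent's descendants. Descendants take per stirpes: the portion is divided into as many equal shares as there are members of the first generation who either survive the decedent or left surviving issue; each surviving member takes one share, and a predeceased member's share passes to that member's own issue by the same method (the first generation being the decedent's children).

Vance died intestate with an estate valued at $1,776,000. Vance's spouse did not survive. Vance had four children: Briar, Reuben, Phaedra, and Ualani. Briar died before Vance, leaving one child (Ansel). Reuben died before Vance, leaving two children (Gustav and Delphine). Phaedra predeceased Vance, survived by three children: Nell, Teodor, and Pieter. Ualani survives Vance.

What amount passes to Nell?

The entire $1,776,000 passes to the descendants.
That amount ($1,776,000) is divided into 4 shares of $444,000: Ualani takes $444,000; Briar's $444,000 share passes to Briar's issue; Reuben's $444,000 share passes to Reuben's issue; Phaedra's $444,000 share passes to Phaedra's issue.
Briar's share ($444,000) passes entirely to Ansel.
Reuben's share ($444,000) is divided into 2 shares of $222,000: Gustav and Delphine each take $222,000.
Phaedra's share ($444,000) is divided into 3 shares of $148,000: Nell, Teodor, and Pieter each take $148,000.

Nell receives $148,000.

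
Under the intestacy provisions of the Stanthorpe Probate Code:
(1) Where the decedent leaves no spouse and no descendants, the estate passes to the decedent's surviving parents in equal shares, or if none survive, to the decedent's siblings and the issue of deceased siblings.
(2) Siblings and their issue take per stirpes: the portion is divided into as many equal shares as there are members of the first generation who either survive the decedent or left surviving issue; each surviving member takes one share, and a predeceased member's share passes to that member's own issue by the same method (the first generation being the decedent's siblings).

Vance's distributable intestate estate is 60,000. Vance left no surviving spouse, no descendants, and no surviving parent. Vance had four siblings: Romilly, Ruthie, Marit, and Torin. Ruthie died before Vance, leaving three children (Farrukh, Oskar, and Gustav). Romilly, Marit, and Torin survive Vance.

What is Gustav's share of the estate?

Gustav receives 5,000.

The entire 60,000 passes to the siblings and their issue.
That amount (60,000) is divided into 4 shares of 15,000: Romilly, Marit, and Torin each take 15,000; Ruthie's 15,000 share passes to Ruthie's issue.
Ruthie's share (15,000) is divided into 3 shares of 5,000: Farrukh, Oskar, and Gustav each take 5,000.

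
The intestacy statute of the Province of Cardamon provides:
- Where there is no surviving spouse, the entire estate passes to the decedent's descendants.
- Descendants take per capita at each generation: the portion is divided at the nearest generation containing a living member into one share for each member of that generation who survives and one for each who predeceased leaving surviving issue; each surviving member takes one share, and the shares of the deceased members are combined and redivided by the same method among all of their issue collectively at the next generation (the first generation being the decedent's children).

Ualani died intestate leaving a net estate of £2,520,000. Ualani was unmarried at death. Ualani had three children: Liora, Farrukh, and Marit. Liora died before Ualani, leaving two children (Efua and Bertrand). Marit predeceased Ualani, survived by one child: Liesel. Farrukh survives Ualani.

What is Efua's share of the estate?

The entire £2,520,000 passes to the descendants.
That amount (£2,520,000) is divided at the children's generation into 3 shares of £840,000. Farrukh takes £840,000. The 2 shares of the deceased (Liora and Marit) are combined into a pool of £1,680,000.
That pool (£1,680,000) is divided at the grandchildren's generation equally among Efua, Bertrand, and Liesel: £560,000 each.

Efua receives £560,000.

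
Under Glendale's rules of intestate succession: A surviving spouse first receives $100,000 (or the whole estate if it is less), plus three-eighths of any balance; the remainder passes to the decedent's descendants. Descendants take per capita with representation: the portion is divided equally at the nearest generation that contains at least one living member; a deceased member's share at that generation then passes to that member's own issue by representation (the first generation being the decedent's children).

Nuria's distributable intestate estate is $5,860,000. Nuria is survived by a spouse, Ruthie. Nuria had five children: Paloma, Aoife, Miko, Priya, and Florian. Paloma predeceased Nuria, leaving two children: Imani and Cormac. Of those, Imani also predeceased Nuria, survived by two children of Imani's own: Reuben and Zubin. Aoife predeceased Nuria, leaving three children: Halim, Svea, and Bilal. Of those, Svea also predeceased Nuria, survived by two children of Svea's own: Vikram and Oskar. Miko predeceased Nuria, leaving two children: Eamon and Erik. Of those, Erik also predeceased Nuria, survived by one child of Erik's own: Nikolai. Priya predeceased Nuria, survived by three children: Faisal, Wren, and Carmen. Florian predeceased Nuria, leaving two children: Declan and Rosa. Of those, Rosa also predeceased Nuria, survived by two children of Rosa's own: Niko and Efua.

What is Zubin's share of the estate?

Zubin receives $150,000.

Ruthie first takes $100,000, leaving a balance of $5,760,000. Ruthie then takes three-eighths of the balance ($2,160,000), for a total of $2,260,000. The remaining $3,600,000 passes to the descendants.
No child survives, so the initial division is made at the grandchildren's generation.
The descendants' portion ($3,600,000) is divided into 12 shares of $300,000: Cormac, Halim, Bilal, Eamon, Faisal, Wren, Carmen, and Declan each take $300,000; Imani's $300,000 share passes to Imani's issue; Svea's $300,000 share passes to Svea's issue; Erik's $300,000 share passes to Erik's issue; Rosa's $300,000 share passes to Rosa's issue.
Imani's share ($300,000) is divided into 2 shares of $150,000: Reuben and Zubin each take $150,000.
Svea's share ($300,000) is divided into 2 shares of $150,000: Vikram and Oskar each take $150,000.
Erik's share ($300,000) passes entirely to Nikolai.
Rosa's share ($300,000) is divided into 2 shares of $150,000: Niko and Efua each take $150,000.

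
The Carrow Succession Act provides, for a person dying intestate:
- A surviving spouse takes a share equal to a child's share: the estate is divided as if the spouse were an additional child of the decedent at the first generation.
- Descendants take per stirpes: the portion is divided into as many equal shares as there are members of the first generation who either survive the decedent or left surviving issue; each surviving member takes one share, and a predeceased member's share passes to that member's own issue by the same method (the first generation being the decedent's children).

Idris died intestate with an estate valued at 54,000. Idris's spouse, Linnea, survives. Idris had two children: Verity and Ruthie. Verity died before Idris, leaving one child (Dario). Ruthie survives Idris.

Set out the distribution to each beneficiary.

The spouse counts as an additional share at the children's level, so there are 3 primary shares of 18,000. Linnea takes one such share (18,000).
The children's combined portion (36,000) is divided into 2 shares of 18,000: Ruthie takes 18,000; Verity's 18,000 share passes to Verity's issue.
Verity's share (18,000) passes entirely to Dario.

Linnea: 18,000; Dario: 18,000; Ruthie: 18,000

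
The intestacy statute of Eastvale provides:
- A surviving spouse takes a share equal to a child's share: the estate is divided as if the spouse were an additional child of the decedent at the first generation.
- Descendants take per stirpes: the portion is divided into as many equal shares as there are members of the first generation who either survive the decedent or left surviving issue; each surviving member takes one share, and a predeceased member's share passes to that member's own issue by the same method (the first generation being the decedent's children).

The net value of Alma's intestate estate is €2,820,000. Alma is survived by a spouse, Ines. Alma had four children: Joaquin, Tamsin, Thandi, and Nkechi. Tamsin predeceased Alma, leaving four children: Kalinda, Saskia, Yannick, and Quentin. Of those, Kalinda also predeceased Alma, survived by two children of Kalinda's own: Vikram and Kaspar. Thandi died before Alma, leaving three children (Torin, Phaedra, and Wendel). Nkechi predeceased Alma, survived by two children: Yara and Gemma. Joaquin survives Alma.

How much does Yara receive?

The spouse counts as an additional share at the children's level, so there are 5 primary shares of €564,000. Ines takes one such share (€564,000).
The children's combined portion (€2,256,000) is divided into 4 shares of €564,000: Joaquin takes €564,000; Tamsin's €564,000 share passes to Tamsin's issue; Thandi's €564,000 share passes to Thandi's issue; Nkechi's €564,000 share passes to Nkechi's issue.
Tamsin's share (€564,000) is divided into 4 shares of €141,000: Saskia, Yannick, and Quentin each take €141,000; Kalinda's €141,000 share passes to Kalinda's issue.
Kalinda's share (€141,000) is divided into 2 shares of €70,500: Vikram and Kaspar each take €70,500.
Thandi's share (€564,000) is divided into 3 shares of €188,000: Torin, Phaedra, and Wendel each take €188,000.
Nkechi's share (€564,000) is divided into 2 shares of €282,000: Yara and Gemma each take €282,000.

Yara receives €282,000.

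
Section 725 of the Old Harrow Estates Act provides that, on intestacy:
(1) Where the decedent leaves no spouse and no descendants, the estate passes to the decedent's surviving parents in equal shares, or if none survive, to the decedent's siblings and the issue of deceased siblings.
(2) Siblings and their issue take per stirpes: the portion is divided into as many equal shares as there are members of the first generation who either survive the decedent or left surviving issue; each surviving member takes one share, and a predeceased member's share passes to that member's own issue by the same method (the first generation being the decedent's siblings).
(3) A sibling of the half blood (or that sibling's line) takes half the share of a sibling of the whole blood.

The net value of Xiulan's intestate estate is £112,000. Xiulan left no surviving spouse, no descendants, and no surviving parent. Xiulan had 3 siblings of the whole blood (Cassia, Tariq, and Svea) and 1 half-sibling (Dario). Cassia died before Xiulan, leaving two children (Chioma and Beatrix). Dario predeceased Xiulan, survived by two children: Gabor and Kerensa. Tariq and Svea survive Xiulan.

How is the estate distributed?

The entire £112,000 passes to the siblings and their issue.
Counting each half-blood sibling's line as half a unit, there are 7/2 units in £112,000, so one unit is £32,000. Whole-blood lines (Cassia, Tariq, and Svea) take £32,000 each; half-blood lines (Dario) take £16,000 each.
Cassia's share (£32,000) is divided into 2 shares of £16,000: Chioma and Beatrix each take £16,000.
Dario's share (£16,000) is divided into 2 shares of £8,000: Gabor and Kerensa each take £8,000.

Chioma: £16,000; Beatrix: £16,000; Gabor: £8,000; Kerensa: £8,000; Tariq: £32,000; Svea: £32,000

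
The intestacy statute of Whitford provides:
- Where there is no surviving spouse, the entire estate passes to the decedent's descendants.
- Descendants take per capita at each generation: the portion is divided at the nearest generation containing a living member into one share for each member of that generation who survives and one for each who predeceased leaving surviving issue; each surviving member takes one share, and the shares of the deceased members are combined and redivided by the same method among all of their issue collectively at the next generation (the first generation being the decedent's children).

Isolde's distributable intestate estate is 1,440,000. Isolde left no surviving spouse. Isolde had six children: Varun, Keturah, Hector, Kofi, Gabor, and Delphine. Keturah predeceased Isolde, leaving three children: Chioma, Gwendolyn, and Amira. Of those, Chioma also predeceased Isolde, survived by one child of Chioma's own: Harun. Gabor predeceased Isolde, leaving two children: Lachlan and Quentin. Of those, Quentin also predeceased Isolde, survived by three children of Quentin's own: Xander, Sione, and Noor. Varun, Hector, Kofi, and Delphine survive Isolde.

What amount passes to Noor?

The entire 1,440,000 passes to the descendants.
That amount (1,440,000) is divided at the children's generation into 6 shares of 240,000. Varun, Hector, Kofi, and Delphine each take 240,000. The 2 shares of the deceased (Keturah and Gabor) are combined into a pool of 480,000.
That pool (480,000) is divided at the grandchildren's generation into 5 shares of 96,000. Gwendolyn, Amira, and Lachlan each take 96,000. The 2 shares of the deceased (Chioma and Quentin) are combined into a pool of 192,000.
That pool (192,000) is divided at the great-grandchildren's generation equally among Harun, Xander, Sione, and Noor: 48,000 each.

Noor receives 48,000.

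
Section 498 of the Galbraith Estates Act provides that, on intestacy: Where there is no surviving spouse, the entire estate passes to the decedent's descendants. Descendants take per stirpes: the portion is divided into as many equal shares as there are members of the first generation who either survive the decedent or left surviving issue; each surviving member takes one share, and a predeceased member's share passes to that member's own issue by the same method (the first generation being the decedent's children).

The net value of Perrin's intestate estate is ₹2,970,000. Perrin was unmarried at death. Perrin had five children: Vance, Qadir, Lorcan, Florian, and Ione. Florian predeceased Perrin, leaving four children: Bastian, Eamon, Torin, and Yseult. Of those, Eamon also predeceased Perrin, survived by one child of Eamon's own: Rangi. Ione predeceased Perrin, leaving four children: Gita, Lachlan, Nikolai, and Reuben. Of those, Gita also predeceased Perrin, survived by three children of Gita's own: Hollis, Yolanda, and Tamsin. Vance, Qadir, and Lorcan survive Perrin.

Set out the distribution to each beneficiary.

The entire ₹2,970,000 passes to the descendants.
That amount (₹2,970,000) is divided into 5 shares of ₹594,000: Vance, Qadir, and Lorcan each take ₹594,000; Florian's ₹594,000 share passes to Florian's issue; Ione's ₹594,000 share passes to Ione's issue.
Florian's share (₹594,000) is divided into 4 shares of ₹148,500: Bastian, Torin, and Yseult each take ₹148,500; Eamon's ₹148,500 share passes to Eamon's issue.
Eamon's share (₹148,500) passes entirely to Rangi.
Ione's share (₹594,000) is divided into 4 shares of ₹148,500: Lachlan, Nikolai, and Reuben each take ₹148,500; Gita's ₹148,500 share passes to Gita's issue.
Gita's share (₹148,500) is divided into 3 shares of ₹49,500: Hollis, Yolanda, and Tamsin each take ₹49,500.

Vance: ₹594,000; Qadir: ₹594,000; Lorcan: ₹594,000; Bastian: ₹148,500; Rangi: ₹148,500; Torin: ₹148,500; Yseult: ₹148,500; Hollis: ₹49,500; Yolanda: ₹49,500; Tamsin: ₹49,500; Lachlan: ₹148,500; Nikolai: ₹148,500; Reuben: ₹148,500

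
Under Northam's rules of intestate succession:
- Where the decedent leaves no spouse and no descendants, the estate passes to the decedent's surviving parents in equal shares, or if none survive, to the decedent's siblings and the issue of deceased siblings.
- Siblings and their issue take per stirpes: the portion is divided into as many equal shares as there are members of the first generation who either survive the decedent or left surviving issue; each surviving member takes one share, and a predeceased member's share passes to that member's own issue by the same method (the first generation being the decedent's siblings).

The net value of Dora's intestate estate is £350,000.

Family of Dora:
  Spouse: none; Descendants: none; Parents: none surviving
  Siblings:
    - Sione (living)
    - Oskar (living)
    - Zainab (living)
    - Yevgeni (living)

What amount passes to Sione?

Sione receives £87,500.

The entire £350,000 passes to the siblings and their issue.
That amount (£350,000) is divided into 4 shares of £87,500: Sione, Oskar, Zainab, and Yevgeni each take £87,500.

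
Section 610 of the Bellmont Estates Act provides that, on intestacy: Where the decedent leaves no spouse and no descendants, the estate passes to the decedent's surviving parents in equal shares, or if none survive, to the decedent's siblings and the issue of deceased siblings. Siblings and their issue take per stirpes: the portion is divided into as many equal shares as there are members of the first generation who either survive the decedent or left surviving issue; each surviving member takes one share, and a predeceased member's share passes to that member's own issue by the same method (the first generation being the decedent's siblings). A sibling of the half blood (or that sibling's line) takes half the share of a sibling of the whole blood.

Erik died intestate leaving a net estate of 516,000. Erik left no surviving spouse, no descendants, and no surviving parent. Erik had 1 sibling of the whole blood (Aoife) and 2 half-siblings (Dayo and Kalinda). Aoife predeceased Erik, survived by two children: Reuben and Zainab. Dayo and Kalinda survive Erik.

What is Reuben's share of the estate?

The entire 516,000 passes to the siblings and their issue.
Counting each half-blood sibling's line as half a unit, there are 2 units in 516,000, so one unit is 258,000. Whole-blood lines (Aoife) take 258,000 each; half-blood lines (Dayo and Kalinda) take 129,000 each.
Aoife's share (258,000) is divided into 2 shares of 129,000: Reuben and Zainab each take 129,000.

Reuben receives 129,000.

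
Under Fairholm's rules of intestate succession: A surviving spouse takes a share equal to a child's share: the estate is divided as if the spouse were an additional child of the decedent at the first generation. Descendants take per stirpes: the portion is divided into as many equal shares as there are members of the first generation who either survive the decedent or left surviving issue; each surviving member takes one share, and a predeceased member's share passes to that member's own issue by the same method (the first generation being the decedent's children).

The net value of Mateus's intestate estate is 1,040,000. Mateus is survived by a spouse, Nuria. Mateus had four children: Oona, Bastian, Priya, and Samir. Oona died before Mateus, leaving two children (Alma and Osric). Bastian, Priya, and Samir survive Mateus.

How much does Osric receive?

Osric receives 104,000.

The spouse counts as an additional share at the children's level, so there are 5 primary shares of 208,000. Nuria takes one such share (208,000).
The children's combined portion (832,000) is divided into 4 shares of 208,000: Bastian, Priya, and Samir each take 208,000; Oona's 208,000 share passes to Oona's issue.
Oona's share (208,000) is divided into 2 shares of 104,000: Alma and Osric each take 104,000.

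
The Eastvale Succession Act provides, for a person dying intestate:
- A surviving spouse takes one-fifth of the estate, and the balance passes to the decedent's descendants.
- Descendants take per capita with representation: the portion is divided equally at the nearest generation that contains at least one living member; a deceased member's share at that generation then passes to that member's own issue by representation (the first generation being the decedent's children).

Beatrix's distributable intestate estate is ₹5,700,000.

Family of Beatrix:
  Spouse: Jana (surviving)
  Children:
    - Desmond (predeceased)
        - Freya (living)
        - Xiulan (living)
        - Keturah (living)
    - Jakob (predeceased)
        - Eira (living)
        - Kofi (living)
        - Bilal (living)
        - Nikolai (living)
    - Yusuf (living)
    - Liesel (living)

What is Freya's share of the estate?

Jana takes one-fifth of ₹5,700,000 = ₹1,140,000. The remaining ₹4,560,000 passes to the descendants.
The descendants' portion (₹4,560,000) is divided into 4 shares of ₹1,140,000: Yusuf and Liesel each take ₹1,140,000; Desmond's ₹1,140,000 share passes to Desmond's issue; Jakob's ₹1,140,000 share passes to Jakob's issue.
Desmond's share (₹1,140,000) is divided into 3 shares of ₹380,000: Freya, Xiulan, and Keturah each take ₹380,000.
Jakob's share (₹1,140,000) is divided into 4 shares of ₹285,000: Eira, Kofi, Bilal, and Nikolai each take ₹285,000.

Freya receives ₹380,000.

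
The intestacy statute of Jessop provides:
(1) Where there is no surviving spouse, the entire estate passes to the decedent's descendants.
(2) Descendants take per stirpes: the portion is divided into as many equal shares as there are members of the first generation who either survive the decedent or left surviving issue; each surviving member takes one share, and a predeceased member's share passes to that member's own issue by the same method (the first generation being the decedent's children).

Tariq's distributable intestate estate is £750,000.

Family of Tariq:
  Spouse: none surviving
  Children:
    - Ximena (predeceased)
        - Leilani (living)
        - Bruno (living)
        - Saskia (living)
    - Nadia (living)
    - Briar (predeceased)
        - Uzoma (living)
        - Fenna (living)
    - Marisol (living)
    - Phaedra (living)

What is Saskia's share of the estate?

The entire £750,000 passes to the descendants.
That amount (£750,000) is divided into 5 shares of £150,000: Nadia, Marisol, and Phaedra each take £150,000; Ximena's £150,000 share passes to Ximena's issue; Briar's £150,000 share passes to Briar's issue.
Ximena's share (£150,000) is divided into 3 shares of £50,000: Leilani, Bruno, and Saskia each take £50,000.
Briar's share (£150,000) is divided into 2 shares of £75,000: Uzoma and Fenna each take £75,000.

Saskia receives £50,000.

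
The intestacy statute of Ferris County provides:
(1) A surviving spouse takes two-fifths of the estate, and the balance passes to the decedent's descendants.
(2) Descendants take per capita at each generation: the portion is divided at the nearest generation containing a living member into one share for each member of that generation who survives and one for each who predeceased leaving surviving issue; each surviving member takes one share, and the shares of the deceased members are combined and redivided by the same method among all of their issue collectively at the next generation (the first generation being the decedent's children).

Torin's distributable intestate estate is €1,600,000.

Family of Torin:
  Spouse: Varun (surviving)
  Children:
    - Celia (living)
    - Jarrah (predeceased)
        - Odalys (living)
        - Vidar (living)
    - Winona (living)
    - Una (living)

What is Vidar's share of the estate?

Vidar receives €120,000.

Varun takes two-fifths of €1,600,000 = €640,000. The remaining €960,000 passes to the descendants.
The descendants' portion (€960,000) is divided at the children's generation into 4 shares of €240,000. Celia, Winona, and Una each take €240,000. The remaining share for the deceased Jarrah (€240,000) is carried to the next generation.
That pool (€240,000) is divided at the grandchildren's generation equally among Odalys and Vidar: €120,000 each.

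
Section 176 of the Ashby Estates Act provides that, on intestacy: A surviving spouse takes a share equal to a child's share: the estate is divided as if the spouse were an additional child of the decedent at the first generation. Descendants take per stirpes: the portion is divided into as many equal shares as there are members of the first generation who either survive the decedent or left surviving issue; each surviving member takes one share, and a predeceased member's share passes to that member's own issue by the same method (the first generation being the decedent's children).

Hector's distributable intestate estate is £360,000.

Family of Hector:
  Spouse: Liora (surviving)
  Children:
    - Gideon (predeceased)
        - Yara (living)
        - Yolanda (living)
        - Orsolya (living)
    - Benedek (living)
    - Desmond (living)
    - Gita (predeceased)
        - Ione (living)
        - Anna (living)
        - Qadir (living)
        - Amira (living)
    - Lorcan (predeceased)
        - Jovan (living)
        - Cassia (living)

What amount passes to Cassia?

The spouse counts as an additional share at the children's level, so there are 6 primary shares of £60,000. Liora takes one such share (£60,000).
The children's combined portion (£300,000) is divided into 5 shares of £60,000: Benedek and Desmond each take £60,000; Gideon's £60,000 share passes to Gideon's issue; Gita's £60,000 share passes to Gita's issue; Lorcan's £60,000 share passes to Lorcan's issue.
Gideon's share (£60,000) is divided into 3 shares of £20,000: Yara, Yolanda, and Orsolya each take £20,000.
Gita's share (£60,000) is divided into 4 shares of £15,000: Ione, Anna, Qadir, and Amira each take £15,000.
Lorcan's share (£60,000) is divided into 2 shares of £30,000: Jovan and Cassia each take £30,000.

Cassia receives £30,000.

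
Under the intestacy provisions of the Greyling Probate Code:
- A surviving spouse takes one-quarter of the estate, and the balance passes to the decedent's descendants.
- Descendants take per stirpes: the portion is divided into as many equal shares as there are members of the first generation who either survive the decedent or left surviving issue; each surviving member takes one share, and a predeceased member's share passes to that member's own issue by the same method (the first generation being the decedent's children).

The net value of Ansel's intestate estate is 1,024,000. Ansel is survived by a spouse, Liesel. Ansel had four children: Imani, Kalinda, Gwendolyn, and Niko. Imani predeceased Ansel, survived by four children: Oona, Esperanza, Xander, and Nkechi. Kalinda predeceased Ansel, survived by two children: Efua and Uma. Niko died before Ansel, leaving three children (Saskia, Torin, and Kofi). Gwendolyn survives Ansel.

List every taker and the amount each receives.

Liesel takes one-quarter of 1,024,000 = 256,000. The remaining 768,000 passes to the descendants.
The descendants' portion (768,000) is divided into 4 shares of 192,000: Gwendolyn takes 192,000; Imani's 192,000 share passes to Imani's issue; Kalinda's 192,000 share passes to Kalinda's issue; Niko's 192,000 share passes to Niko's issue.
Imani's share (192,000) is divided into 4 shares of 48,000: Oona, Esperanza, Xander, and Nkechi each take 48,000.
Kalinda's share (192,000) is divided into 2 shares of 96,000: Efua and Uma each take 96,000.
Niko's share (192,000) is divided into 3 shares of 64,000: Saskia, Torin, and Kofi each take 64,000.

Liesel: 256,000; Oona: 48,000; Esperanza: 48,000; Xander: 48,000; Nkechi: 48,000; Efua: 96,000; Uma: 96,000; Gwendolyn: 192,000; Saskia: 64,000; Torin: 64,000; Kofi: 64,000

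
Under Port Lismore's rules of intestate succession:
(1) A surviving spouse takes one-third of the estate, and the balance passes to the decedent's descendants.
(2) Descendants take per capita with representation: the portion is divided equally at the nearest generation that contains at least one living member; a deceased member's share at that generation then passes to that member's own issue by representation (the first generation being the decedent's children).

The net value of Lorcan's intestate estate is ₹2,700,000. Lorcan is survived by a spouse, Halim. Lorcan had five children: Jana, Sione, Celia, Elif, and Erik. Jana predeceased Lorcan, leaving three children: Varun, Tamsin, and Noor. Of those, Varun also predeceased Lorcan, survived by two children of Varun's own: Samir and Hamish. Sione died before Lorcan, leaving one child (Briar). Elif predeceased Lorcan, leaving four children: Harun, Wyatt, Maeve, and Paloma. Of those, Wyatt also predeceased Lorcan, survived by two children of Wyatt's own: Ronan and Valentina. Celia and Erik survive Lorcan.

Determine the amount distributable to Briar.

Briar receives ₹360,000.

Halim takes one-third of ₹2,700,000 = ₹900,000. The remaining ₹1,800,000 passes to the descendants.
The descendants' portion (₹1,800,000) is divided into 5 shares of ₹360,000: Celia and Erik each take ₹360,000; Jana's ₹360,000 share passes to Jana's issue; Sione's ₹360,000 share passes to Sione's issue; Elif's ₹360,000 share passes to Elif's issue.
Jana's share (₹360,000) is divided into 3 shares of ₹120,000: Tamsin and Noor each take ₹120,000; Varun's ₹120,000 share passes to Varun's issue.
Varun's share (₹120,000) is divided into 2 shares of ₹60,000: Samir and Hamish each take ₹60,000.
Sione's share (₹360,000) passes entirely to Briar.
Elif's share (₹360,000) is divided into 4 shares of ₹90,000: Harun, Maeve, and Paloma each take ₹90,000; Wyatt's ₹90,000 share passes to Wyatt's issue.
Wyatt's share (₹90,000) is divided into 2 shares of ₹45,000: Ronan and Valentina each take ₹45,000.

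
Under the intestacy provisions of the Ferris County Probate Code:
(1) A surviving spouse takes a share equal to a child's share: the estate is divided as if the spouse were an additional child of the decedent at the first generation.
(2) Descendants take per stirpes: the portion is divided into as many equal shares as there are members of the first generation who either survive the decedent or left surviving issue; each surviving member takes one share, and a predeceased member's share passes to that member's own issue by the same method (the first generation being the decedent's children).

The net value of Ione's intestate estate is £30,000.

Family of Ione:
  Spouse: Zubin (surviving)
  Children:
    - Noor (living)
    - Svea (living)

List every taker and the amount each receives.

Zubin: £10,000; Noor: £10,000; Svea: £10,000

The spouse counts as an additional share at the children's level, so there are 3 primary shares of £10,000. Zubin takes one such share (£10,000).
The children's combined portion (£20,000) is divided into 2 shares of £10,000: Noor and Svea each take £10,000.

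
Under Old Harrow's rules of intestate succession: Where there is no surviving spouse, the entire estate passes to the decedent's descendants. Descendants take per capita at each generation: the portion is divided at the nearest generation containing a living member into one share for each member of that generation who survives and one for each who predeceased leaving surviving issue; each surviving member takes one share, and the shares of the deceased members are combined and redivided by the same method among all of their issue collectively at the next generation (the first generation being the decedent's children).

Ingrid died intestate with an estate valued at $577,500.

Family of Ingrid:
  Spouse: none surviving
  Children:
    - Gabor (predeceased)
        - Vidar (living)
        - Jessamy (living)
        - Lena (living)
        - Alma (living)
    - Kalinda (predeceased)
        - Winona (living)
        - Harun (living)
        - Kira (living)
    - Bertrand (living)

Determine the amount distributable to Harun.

Harun receives $55,000.

The entire $577,500 passes to the descendants.
That amount ($577,500) is divided at the children's generation into 3 shares of $192,500. Bertrand takes $192,500. The 2 shares of the deceased (Gabor and Kalinda) are combined into a pool of $385,000.
That pool ($385,000) is divided at the grandchildren's generation equally among Vidar, Jessamy, Lena, Alma, Winona, Harun, and Kira: $55,000 each.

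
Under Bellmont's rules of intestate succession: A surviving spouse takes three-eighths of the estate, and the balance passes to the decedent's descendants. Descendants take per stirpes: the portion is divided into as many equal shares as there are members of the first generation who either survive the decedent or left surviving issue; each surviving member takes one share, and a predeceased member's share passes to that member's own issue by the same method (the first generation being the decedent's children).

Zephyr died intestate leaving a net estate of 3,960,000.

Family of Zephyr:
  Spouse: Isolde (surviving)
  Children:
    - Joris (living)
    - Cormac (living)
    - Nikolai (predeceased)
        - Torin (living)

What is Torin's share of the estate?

Torin receives 825,000.

Isolde takes three-eighths of 3,960,000 = 1,485,000. The remaining 2,475,000 passes to the descendants.
The descendants' portion (2,475,000) is divided into 3 shares of 825,000: Joris and Cormac each take 825,000; Nikolai's 825,000 share passes to Nikolai's issue.
Nikolai's share (825,000) passes entirely to Torin.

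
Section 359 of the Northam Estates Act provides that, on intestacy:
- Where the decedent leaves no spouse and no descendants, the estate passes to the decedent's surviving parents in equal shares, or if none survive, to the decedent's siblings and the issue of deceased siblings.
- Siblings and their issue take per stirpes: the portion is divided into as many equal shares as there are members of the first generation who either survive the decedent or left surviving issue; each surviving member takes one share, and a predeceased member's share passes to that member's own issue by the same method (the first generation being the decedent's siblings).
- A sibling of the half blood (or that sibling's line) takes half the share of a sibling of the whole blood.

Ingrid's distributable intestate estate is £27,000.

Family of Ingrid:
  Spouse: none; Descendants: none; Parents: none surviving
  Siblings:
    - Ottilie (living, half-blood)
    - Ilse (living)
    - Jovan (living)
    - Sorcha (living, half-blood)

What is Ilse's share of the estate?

Ilse receives £9,000.

The entire £27,000 passes to the siblings and their issue.
Counting each half-blood sibling's line as half a unit, there are 3 units in £27,000, so one unit is £9,000. Whole-blood lines (Ilse and Jovan) take £9,000 each; half-blood lines (Ottilie and Sorcha) take £4,500 each.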